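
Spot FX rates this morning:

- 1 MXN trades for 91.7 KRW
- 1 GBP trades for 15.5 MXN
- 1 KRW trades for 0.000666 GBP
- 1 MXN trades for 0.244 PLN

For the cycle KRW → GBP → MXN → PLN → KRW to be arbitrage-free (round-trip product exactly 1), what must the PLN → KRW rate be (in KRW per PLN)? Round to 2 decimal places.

397.01

Known legs of the cycle: 0.000666 × 15.5 × 0.244 = 0.002518812
For no arbitrage the full-cycle product must be 1, so the missing rate is 1 / 0.002518812 ≈ 397.0126.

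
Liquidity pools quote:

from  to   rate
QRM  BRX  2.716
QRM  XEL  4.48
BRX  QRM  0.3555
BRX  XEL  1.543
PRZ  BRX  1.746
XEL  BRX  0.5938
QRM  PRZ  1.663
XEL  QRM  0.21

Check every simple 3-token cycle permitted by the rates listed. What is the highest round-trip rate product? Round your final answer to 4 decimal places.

1.0322

BRX→QRM→PRZ→BRX: 0.3555 × 1.663 × 1.746 = 1.03223
BRX→QRM→XEL→BRX: 0.3555 × 4.48 × 0.5938 = 0.94571
BRX→XEL→QRM→BRX: 1.543 × 0.21 × 2.716 = 0.88007
Maximum is BRX→QRM→PRZ→BRX at 1.0322; arbitrage exists.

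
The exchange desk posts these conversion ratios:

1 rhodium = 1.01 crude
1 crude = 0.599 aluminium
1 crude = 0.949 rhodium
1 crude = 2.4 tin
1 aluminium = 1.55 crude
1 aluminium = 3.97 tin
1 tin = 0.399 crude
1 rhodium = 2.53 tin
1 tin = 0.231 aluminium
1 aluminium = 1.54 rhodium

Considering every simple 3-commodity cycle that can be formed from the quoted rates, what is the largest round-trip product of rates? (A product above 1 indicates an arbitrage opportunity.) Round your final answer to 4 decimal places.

tin→crude→rhodium→tin: 0.399 × 0.949 × 2.53 = 0.95799
tin→crude→aluminium→tin: 0.399 × 0.599 × 3.97 = 0.94883
aluminium→rhodium→crude→aluminium: 1.54 × 1.01 × 0.599 = 0.93168
tin→aluminium→rhodium→tin: 0.231 × 1.54 × 2.53 = 0.90002
tin→aluminium→crude→tin: 0.231 × 1.55 × 2.4 = 0.85932
Maximum is tin→crude→rhodium→tin at 0.9580; no arbitrage — every cycle loses value.

0.9580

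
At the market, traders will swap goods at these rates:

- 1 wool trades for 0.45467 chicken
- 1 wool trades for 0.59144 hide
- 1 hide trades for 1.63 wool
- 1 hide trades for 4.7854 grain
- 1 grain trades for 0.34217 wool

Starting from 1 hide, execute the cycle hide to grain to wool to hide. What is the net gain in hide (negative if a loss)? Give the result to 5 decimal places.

1 hide × 4.7854 = 4.7854 grain
4.7854 grain × 0.34217 = 1.637420318 wool
1.637420318 wool × 0.59144 = 0.96843587287792 hide
Net change: 0.96843587287792 − 1 = -0.03156412712208 hide

-0.03156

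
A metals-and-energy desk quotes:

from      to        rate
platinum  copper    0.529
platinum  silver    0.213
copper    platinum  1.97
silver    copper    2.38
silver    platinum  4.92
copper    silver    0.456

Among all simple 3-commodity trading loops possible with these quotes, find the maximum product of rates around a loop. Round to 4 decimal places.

1.1868

silver→platinum→copper→silver: 4.92 × 0.529 × 0.456 = 1.18682
silver→copper→platinum→silver: 2.38 × 1.97 × 0.213 = 0.99867
Maximum is silver→platinum→copper→silver at 1.1868; arbitrage exists.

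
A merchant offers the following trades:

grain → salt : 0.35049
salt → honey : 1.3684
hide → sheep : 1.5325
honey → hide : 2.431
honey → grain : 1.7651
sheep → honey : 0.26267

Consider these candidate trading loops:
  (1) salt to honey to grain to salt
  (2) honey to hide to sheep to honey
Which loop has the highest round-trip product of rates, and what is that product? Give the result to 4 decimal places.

(1) 1.3684 × 1.7651 × 0.35049 = 0.84656
(2) 2.431 × 1.5325 × 0.26267 = 0.97858
Highest is cycle (2) at 0.9786 (≤1, no arbitrage).

0.9786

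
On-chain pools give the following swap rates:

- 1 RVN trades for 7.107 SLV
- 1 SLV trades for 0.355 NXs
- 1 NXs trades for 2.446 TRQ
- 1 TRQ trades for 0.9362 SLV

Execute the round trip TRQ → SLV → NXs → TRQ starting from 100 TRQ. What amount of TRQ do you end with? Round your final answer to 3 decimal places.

81.293

100 TRQ × 0.9362 = 93.62 SLV
93.62 SLV × 0.355 = 33.2351 NXs
33.2351 NXs × 2.446 = 81.2930546 TRQ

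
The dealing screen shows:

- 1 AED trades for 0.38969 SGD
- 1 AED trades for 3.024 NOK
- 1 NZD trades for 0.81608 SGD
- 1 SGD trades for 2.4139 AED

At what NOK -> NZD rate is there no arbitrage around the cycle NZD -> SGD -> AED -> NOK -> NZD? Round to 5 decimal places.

Known legs of the cycle: 0.81608 × 2.4139 × 3.024 = 5.957084988288
For no arbitrage the full-cycle product must be 1, so the missing rate is 1 / 5.957084988288 ≈ 0.1678673.

0.16787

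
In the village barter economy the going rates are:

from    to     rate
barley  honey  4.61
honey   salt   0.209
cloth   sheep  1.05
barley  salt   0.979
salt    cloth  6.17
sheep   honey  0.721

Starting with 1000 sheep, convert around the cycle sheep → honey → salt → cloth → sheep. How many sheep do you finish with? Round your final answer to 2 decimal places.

1000 sheep × 0.721 = 721 honey
721 honey × 0.209 = 150.689 salt
150.689 salt × 6.17 = 929.75113 cloth
929.75113 cloth × 1.05 = 976.2386865 sheep

976.24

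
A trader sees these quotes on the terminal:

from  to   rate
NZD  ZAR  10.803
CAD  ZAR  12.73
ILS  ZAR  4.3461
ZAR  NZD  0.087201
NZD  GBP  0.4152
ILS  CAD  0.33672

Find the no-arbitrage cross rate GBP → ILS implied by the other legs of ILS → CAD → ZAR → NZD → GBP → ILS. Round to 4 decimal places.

Known legs of the cycle: 0.33672 × 12.73 × 0.087201 × 0.4152 = 0.15519442871627712
For no arbitrage the full-cycle product must be 1, so the missing rate is 1 / 0.15519442871627712 ≈ 6.443530.

6.4435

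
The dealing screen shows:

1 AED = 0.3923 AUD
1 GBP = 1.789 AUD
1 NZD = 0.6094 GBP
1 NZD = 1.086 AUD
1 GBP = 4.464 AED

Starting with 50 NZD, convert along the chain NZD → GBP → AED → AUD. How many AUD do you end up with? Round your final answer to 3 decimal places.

53.360

50 NZD × 0.6094 = 30.47 GBP
30.47 GBP × 4.464 = 136.01808 AED
136.01808 AED × 0.3923 = 53.359892784 AUD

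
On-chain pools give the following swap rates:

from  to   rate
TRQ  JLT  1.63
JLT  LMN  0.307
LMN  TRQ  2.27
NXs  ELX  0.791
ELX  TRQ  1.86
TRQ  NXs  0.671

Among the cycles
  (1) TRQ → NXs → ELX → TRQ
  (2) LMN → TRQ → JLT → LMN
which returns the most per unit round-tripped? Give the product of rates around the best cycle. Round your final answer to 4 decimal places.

1.1359

(1) 0.671 × 0.791 × 1.86 = 0.98722
(2) 2.27 × 1.63 × 0.307 = 1.13593
Highest is cycle (2) at 1.1359 (>1, arbitrage).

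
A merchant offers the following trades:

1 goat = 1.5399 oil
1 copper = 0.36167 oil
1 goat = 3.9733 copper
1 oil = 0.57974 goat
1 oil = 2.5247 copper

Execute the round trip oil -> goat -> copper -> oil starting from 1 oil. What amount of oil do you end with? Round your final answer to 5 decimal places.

1 oil × 0.57974 = 0.57974 goat
0.57974 goat × 3.9733 = 2.303480942 copper
2.303480942 copper × 0.36167 = 0.83309995229314 oil

0.83310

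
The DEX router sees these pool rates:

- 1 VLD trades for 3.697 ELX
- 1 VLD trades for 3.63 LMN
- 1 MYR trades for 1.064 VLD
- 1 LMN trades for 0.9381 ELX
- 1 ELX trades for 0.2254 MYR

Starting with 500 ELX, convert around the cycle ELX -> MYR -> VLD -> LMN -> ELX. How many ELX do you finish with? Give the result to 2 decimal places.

408.34

500 ELX × 0.2254 = 112.7 MYR
112.7 MYR × 1.064 = 119.9128 VLD
119.9128 VLD × 3.63 = 435.283464 LMN
435.283464 LMN × 0.9381 = 408.3394175784 ELX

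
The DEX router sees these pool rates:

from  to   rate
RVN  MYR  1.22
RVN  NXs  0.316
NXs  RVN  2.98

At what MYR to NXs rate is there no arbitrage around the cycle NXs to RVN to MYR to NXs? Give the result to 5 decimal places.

Known legs of the cycle: 2.98 × 1.22 = 3.6356
For no arbitrage the full-cycle product must be 1, so the missing rate is 1 / 3.6356 ≈ 0.2750578.

0.27506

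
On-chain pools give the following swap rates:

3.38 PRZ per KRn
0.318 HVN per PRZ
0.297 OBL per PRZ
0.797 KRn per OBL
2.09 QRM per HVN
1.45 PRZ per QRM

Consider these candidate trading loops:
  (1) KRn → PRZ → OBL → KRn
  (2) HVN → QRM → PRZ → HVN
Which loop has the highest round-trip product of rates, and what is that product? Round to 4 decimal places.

(1) 3.38 × 0.297 × 0.797 = 0.80008
(2) 2.09 × 1.45 × 0.318 = 0.96370
Highest is cycle (2) at 0.9637 (≤1, no arbitrage).

0.9637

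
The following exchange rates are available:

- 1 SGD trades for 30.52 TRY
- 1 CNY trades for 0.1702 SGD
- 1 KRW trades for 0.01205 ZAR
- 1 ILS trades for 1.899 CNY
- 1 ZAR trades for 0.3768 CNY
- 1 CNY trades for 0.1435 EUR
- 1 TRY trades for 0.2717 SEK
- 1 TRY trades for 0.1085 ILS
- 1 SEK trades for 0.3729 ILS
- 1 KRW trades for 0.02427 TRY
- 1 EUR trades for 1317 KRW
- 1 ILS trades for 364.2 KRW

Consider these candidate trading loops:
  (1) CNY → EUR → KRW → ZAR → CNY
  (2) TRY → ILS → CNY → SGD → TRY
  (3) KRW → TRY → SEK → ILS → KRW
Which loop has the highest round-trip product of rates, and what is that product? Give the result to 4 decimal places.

(1) 0.1435 × 1317 × 0.01205 × 0.3768 = 0.85810
(2) 0.1085 × 1.899 × 0.1702 × 30.52 = 1.07028
(3) 0.02427 × 0.2717 × 0.3729 × 364.2 = 0.89555
Highest is cycle (2) at 1.0703 (>1, arbitrage).

1.0703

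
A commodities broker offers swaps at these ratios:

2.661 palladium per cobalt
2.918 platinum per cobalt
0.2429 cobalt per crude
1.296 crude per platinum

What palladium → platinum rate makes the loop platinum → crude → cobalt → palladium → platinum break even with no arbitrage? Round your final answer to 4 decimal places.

1.1938

Known legs of the cycle: 1.296 × 0.2429 × 2.661 = 0.8376785424
For no arbitrage the full-cycle product must be 1, so the missing rate is 1 / 0.8376785424 ≈ 1.193775.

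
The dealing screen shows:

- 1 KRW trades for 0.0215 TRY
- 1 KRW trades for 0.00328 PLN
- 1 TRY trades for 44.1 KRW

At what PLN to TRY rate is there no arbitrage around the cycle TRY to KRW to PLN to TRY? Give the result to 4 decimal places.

Known legs of the cycle: 44.1 × 0.00328 = 0.144648
For no arbitrage the full-cycle product must be 1, so the missing rate is 1 / 0.144648 ≈ 6.913334.

6.9133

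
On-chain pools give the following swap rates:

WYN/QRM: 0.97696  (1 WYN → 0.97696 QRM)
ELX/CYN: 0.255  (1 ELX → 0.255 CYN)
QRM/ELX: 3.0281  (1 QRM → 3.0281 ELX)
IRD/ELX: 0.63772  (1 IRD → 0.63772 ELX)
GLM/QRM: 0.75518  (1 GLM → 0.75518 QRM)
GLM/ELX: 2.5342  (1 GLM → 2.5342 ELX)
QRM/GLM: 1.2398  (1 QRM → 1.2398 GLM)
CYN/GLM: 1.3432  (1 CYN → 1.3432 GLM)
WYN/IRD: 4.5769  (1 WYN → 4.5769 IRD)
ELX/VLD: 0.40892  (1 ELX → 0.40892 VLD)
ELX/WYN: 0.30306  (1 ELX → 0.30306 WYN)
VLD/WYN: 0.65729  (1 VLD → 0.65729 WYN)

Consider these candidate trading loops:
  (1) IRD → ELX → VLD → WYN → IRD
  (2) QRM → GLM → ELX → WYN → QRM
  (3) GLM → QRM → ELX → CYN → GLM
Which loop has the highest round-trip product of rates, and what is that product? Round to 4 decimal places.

0.9302

(1) 0.63772 × 0.40892 × 0.65729 × 4.5769 = 0.78451
(2) 1.2398 × 2.5342 × 0.30306 × 0.97696 = 0.93025
(3) 0.75518 × 3.0281 × 0.255 × 1.3432 = 0.78325
Highest is cycle (2) at 0.9302 (≤1, no arbitrage).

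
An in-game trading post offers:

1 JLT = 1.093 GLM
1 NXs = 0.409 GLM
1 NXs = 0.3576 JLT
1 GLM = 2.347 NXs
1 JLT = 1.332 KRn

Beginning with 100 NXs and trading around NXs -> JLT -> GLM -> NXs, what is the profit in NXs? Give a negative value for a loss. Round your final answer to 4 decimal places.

100 NXs × 0.3576 = 35.76 JLT
35.76 JLT × 1.093 = 39.08568 GLM
39.08568 GLM × 2.347 = 91.73409096 NXs
Net change: 91.73409096 − 100 = -8.26590904 NXs

-8.2659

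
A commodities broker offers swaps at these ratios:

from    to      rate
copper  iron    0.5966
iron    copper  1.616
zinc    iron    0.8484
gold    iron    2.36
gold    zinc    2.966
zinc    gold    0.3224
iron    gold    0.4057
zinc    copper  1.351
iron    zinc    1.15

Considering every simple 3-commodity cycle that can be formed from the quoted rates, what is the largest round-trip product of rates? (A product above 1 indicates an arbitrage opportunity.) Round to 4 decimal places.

1.0209

gold→zinc→iron→gold: 2.966 × 0.8484 × 0.4057 = 1.02088
copper→iron→zinc→copper: 0.5966 × 1.15 × 1.351 = 0.92691
gold→iron→zinc→gold: 2.36 × 1.15 × 0.3224 = 0.87499
Maximum is gold→zinc→iron→gold at 1.0209; arbitrage exists.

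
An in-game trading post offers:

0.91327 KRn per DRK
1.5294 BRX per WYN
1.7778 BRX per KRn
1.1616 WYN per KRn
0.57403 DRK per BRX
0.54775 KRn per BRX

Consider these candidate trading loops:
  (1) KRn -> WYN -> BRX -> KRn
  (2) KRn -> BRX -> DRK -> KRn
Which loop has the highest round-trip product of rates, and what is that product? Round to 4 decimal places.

0.9731

(1) 1.1616 × 1.5294 × 0.54775 = 0.97311
(2) 1.7778 × 0.57403 × 0.91327 = 0.93200
Highest is cycle (1) at 0.9731 (≤1, no arbitrage).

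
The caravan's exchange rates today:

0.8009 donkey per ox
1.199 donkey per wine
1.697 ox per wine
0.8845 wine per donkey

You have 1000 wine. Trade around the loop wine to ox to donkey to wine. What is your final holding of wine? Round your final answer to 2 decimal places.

1000 wine × 1.697 = 1697 ox
1697 ox × 0.8009 = 1359.1273 donkey
1359.1273 donkey × 0.8845 = 1202.14809685 wine

1202.15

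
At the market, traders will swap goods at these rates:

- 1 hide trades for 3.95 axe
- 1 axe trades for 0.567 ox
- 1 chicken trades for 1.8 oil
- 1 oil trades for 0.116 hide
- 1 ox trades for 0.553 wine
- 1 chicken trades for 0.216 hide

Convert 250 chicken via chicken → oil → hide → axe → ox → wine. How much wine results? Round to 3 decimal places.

64.651

250 chicken × 1.8 = 450 oil
450 oil × 0.116 = 52.2 hide
52.2 hide × 3.95 = 206.19 axe
206.19 axe × 0.567 = 116.90973 ox
116.90973 ox × 0.553 = 64.65108069 wine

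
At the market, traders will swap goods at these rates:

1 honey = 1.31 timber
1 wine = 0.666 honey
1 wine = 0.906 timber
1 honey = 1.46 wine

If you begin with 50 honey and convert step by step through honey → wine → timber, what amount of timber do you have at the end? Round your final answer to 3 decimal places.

50 honey × 1.46 = 73 wine
73 wine × 0.906 = 66.138 timber

66.138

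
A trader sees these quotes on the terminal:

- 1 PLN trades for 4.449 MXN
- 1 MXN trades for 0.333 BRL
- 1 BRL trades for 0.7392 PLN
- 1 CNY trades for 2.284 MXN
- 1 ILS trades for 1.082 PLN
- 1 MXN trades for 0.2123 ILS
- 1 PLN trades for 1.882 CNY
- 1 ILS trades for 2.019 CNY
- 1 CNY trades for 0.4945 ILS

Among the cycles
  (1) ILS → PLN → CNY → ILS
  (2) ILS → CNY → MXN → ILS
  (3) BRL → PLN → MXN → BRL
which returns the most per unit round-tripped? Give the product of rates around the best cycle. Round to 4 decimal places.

1.0951

(1) 1.082 × 1.882 × 0.4945 = 1.00696
(2) 2.019 × 2.284 × 0.2123 = 0.97900
(3) 0.7392 × 4.449 × 0.333 = 1.09514
Highest is cycle (3) at 1.0951 (>1, arbitrage).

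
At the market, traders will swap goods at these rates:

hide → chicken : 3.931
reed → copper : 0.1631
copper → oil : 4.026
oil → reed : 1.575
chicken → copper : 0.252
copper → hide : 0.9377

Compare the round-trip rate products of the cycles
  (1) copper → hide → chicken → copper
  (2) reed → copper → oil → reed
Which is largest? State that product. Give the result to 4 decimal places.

1.0342

(1) 0.9377 × 3.931 × 0.252 = 0.92890
(2) 0.1631 × 4.026 × 1.575 = 1.03421
Highest is cycle (2) at 1.0342 (>1, arbitrage).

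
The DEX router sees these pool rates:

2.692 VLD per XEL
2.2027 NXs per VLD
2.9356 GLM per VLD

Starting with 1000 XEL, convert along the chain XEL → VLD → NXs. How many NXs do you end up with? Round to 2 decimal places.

1000 XEL × 2.692 = 2692 VLD
2692 VLD × 2.2027 = 5929.6684 NXs

5929.67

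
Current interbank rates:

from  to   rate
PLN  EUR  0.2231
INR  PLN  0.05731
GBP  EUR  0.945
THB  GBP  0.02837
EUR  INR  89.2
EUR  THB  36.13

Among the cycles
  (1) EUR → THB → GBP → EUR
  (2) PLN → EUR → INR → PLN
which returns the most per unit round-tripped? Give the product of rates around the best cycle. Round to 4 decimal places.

1.1405

(1) 36.13 × 0.02837 × 0.945 = 0.96863
(2) 0.2231 × 89.2 × 0.05731 = 1.14050
Highest is cycle (2) at 1.1405 (>1, arbitrage).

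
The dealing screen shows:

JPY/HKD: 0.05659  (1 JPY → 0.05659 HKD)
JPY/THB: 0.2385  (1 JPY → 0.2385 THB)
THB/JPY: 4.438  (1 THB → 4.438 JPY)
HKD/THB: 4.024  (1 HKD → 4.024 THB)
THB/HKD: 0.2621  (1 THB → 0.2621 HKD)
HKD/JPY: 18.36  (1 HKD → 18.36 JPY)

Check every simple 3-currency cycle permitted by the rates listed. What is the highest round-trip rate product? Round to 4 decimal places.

JPY→THB→HKD→JPY: 0.2385 × 0.2621 × 18.36 = 1.14770
JPY→HKD→THB→JPY: 0.05659 × 4.024 × 4.438 = 1.01061
Maximum is JPY→THB→HKD→JPY at 1.1477; arbitrage exists.

1.1477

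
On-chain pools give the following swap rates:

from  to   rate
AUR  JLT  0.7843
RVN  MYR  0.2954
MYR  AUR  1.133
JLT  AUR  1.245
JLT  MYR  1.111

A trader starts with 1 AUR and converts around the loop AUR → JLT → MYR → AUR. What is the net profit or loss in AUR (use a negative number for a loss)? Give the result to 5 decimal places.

1 AUR × 0.7843 = 0.7843 JLT
0.7843 JLT × 1.111 = 0.8713573 MYR
0.8713573 MYR × 1.133 = 0.9872478209 AUR
Net change: 0.9872478209 − 1 = -0.0127521791 AUR

-0.01275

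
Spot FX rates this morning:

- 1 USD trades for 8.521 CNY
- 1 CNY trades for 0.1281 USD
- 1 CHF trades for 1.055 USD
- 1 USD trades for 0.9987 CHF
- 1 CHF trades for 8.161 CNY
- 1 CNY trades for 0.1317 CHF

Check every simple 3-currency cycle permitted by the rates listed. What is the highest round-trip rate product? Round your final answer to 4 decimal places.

1.1839

CHF→USD→CNY→CHF: 1.055 × 8.521 × 0.1317 = 1.18394
CHF→CNY→USD→CHF: 8.161 × 0.1281 × 0.9987 = 1.04407
Maximum is CHF→USD→CNY→CHF at 1.1839; arbitrage exists.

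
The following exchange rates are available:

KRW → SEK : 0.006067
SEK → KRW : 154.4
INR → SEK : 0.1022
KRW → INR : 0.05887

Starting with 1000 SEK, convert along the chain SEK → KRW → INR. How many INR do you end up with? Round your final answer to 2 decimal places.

1000 SEK × 154.4 = 154400 KRW
154400 KRW × 0.05887 = 9089.528 INR

9089.53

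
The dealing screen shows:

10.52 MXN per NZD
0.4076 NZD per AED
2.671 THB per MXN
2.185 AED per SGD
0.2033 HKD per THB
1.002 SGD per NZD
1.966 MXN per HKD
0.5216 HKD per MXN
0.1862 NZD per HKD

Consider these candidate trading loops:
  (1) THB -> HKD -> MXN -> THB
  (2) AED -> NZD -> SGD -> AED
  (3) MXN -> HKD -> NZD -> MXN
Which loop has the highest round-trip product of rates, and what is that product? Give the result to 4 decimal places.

(1) 0.2033 × 1.966 × 2.671 = 1.06757
(2) 0.4076 × 1.002 × 2.185 = 0.89239
(3) 0.5216 × 0.1862 × 10.52 = 1.02172
Highest is cycle (1) at 1.0676 (>1, arbitrage).

1.0676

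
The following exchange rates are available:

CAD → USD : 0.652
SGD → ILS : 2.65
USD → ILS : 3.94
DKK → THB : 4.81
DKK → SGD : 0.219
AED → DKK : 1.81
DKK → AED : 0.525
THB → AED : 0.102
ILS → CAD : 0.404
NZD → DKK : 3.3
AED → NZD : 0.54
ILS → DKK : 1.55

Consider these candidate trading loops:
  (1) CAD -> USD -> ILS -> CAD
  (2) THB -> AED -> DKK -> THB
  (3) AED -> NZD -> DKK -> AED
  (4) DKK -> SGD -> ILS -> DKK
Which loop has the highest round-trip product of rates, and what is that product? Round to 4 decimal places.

1.0378

(1) 0.652 × 3.94 × 0.404 = 1.03783
(2) 0.102 × 1.81 × 4.81 = 0.88802
(3) 0.54 × 3.3 × 0.525 = 0.93555
(4) 0.219 × 2.65 × 1.55 = 0.89954
Highest is cycle (1) at 1.0378 (>1, arbitrage).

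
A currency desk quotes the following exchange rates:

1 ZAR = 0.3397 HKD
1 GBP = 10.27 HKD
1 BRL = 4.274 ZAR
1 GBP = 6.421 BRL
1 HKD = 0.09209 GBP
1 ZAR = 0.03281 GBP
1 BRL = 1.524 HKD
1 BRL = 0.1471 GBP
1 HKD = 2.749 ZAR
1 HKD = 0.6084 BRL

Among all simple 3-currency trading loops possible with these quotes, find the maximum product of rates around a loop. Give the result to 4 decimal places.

0.9263

GBP→HKD→ZAR→GBP: 10.27 × 2.749 × 0.03281 = 0.92630
GBP→HKD→BRL→GBP: 10.27 × 0.6084 × 0.1471 = 0.91912
GBP→BRL→HKD→GBP: 6.421 × 1.524 × 0.09209 = 0.90116
GBP→BRL→ZAR→GBP: 6.421 × 4.274 × 0.03281 = 0.90042
ZAR→HKD→BRL→ZAR: 0.3397 × 0.6084 × 4.274 = 0.88332
Maximum is GBP→HKD→ZAR→GBP at 0.9263; no arbitrage — every cycle loses value.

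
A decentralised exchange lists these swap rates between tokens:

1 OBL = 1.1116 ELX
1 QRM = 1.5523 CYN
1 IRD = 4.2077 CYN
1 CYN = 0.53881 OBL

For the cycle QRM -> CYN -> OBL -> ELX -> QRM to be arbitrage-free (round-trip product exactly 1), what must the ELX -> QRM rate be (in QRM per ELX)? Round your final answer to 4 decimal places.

1.0756

Known legs of the cycle: 1.5523 × 0.53881 × 1.1116 = 0.9297364185508
For no arbitrage the full-cycle product must be 1, so the missing rate is 1 / 0.9297364185508 ≈ 1.075574.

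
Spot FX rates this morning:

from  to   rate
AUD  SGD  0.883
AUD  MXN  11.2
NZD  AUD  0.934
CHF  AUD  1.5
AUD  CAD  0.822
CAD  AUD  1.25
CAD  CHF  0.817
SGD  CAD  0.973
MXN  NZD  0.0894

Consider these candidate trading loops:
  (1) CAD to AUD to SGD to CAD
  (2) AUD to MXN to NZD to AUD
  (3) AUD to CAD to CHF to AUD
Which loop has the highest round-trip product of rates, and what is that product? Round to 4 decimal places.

(1) 1.25 × 0.883 × 0.973 = 1.07395
(2) 11.2 × 0.0894 × 0.934 = 0.93520
(3) 0.822 × 0.817 × 1.5 = 1.00736
Highest is cycle (1) at 1.0739 (>1, arbitrage).

1.0739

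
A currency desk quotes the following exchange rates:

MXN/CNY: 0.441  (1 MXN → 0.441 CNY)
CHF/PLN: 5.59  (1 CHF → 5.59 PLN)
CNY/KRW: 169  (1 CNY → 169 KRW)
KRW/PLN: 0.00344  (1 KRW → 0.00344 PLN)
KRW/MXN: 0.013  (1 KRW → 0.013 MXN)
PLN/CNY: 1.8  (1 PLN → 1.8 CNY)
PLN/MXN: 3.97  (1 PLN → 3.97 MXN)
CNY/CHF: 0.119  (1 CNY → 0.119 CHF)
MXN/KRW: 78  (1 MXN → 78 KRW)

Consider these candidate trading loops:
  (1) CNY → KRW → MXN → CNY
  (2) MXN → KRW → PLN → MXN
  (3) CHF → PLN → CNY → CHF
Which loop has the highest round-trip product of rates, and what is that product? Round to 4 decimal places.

(1) 169 × 0.013 × 0.441 = 0.96888
(2) 78 × 0.00344 × 3.97 = 1.06523
(3) 5.59 × 1.8 × 0.119 = 1.19738
Highest is cycle (3) at 1.1974 (>1, arbitrage).

1.1974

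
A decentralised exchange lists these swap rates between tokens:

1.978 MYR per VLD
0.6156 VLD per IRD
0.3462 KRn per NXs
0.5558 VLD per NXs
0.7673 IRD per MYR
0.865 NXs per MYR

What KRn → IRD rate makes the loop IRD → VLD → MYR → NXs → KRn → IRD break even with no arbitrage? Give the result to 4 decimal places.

2.7424

Known legs of the cycle: 0.6156 × 1.978 × 0.865 × 0.3462 = 0.3646431582984
For no arbitrage the full-cycle product must be 1, so the missing rate is 1 / 0.3646431582984 ≈ 2.742407.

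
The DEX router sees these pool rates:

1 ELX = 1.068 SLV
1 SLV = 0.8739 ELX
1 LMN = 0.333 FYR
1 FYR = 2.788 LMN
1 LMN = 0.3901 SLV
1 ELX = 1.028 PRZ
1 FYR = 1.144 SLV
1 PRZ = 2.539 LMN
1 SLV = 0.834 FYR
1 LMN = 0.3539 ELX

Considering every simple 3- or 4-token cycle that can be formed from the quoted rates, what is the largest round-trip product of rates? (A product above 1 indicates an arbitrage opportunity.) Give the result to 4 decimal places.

LMN→ELX→PRZ→LMN: 0.3539 × 1.028 × 2.539 = 0.92371
SLV→FYR→LMN→SLV: 0.834 × 2.788 × 0.3901 = 0.90706
SLV→ELX→PRZ→LMN→SLV: 0.8739 × 1.028 × 2.539 × 0.3901 = 0.88980
SLV→FYR→LMN→ELX→SLV: 0.834 × 2.788 × 0.3539 × 1.068 = 0.87884
Maximum is LMN→ELX→PRZ→LMN at 0.9237; no arbitrage — every cycle loses value.

0.9237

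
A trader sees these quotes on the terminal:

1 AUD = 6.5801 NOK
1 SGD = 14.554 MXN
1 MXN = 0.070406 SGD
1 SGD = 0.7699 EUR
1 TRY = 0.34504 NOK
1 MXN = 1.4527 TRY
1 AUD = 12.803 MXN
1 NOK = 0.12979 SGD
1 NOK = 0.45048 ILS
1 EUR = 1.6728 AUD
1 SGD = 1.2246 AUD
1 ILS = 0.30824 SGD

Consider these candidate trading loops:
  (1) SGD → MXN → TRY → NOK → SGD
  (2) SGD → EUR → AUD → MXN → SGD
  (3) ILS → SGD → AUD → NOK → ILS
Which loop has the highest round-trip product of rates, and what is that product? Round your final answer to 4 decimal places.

(1) 14.554 × 1.4527 × 0.34504 × 0.12979 = 0.94682
(2) 0.7699 × 1.6728 × 12.803 × 0.070406 = 1.16091
(3) 0.30824 × 1.2246 × 6.5801 × 0.45048 = 1.11890
Highest is cycle (2) at 1.1609 (>1, arbitrage).

1.1609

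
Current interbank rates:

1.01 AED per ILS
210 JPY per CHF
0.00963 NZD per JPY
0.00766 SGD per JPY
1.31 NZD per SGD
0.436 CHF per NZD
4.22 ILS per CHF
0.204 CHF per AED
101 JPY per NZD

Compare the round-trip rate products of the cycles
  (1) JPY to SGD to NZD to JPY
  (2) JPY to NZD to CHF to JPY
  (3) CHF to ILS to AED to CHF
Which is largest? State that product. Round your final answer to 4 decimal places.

1.0135

(1) 0.00766 × 1.31 × 101 = 1.01349
(2) 0.00963 × 0.436 × 210 = 0.88172
(3) 4.22 × 1.01 × 0.204 = 0.86949
Highest is cycle (1) at 1.0135 (>1, arbitrage).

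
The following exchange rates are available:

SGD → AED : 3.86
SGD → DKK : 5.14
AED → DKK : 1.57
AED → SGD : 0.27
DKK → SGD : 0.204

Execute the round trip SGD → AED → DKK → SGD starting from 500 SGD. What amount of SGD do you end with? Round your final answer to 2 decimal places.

618.14

500 SGD × 3.86 = 1930 AED
1930 AED × 1.57 = 3030.1 DKK
3030.1 DKK × 0.204 = 618.1404 SGD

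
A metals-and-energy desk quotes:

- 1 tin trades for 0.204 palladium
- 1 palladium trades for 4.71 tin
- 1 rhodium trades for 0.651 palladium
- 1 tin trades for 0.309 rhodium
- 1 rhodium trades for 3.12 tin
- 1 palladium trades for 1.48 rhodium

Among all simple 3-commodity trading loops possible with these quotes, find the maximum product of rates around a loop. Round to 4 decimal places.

0.9475

tin→rhodium→palladium→tin: 0.309 × 0.651 × 4.71 = 0.94746
tin→palladium→rhodium→tin: 0.204 × 1.48 × 3.12 = 0.94199
Maximum is tin→rhodium→palladium→tin at 0.9475; no arbitrage — every cycle loses value.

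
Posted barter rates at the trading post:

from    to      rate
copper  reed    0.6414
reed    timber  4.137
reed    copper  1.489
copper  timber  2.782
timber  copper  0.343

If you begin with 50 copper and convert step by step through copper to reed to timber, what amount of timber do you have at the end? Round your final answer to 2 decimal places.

50 copper × 0.6414 = 32.07 reed
32.07 reed × 4.137 = 132.67359 timber

132.67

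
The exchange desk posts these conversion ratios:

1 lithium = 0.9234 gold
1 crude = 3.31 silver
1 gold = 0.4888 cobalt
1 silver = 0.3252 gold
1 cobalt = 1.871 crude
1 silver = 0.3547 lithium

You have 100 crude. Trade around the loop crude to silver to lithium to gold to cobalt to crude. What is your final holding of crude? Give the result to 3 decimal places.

100 crude × 3.31 = 331 silver
331 silver × 0.3547 = 117.4057 lithium
117.4057 lithium × 0.9234 = 108.41242338 gold
108.41242338 gold × 0.4888 = 52.991992548144 cobalt
52.991992548144 cobalt × 1.871 = 99.148018057577424 crude

99.148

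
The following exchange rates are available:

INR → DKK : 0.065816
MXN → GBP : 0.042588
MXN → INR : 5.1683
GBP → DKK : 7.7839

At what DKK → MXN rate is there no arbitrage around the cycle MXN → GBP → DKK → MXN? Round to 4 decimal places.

3.0166

Known legs of the cycle: 0.042588 × 7.7839 = 0.3315007332
For no arbitrage the full-cycle product must be 1, so the missing rate is 1 / 0.3315007332 ≈ 3.016585.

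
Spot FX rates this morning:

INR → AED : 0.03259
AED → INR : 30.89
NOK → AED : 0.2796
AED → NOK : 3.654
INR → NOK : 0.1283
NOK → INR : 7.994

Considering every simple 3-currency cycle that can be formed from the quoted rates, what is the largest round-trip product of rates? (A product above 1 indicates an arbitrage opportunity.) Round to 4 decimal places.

INR→NOK→AED→INR: 0.1283 × 0.2796 × 30.89 = 1.10811
INR→AED→NOK→INR: 0.03259 × 3.654 × 7.994 = 0.95196
Maximum is INR→NOK→AED→INR at 1.1081; arbitrage exists.

1.1081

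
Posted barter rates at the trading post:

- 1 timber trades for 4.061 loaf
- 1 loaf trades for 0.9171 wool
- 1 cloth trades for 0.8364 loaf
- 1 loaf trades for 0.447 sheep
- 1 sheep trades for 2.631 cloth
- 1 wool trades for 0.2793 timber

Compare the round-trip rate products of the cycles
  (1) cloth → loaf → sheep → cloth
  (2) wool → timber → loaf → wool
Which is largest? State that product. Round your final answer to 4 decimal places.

1.0402

(1) 0.8364 × 0.447 × 2.631 = 0.98365
(2) 0.2793 × 4.061 × 0.9171 = 1.04021
Highest is cycle (2) at 1.0402 (>1, arbitrage).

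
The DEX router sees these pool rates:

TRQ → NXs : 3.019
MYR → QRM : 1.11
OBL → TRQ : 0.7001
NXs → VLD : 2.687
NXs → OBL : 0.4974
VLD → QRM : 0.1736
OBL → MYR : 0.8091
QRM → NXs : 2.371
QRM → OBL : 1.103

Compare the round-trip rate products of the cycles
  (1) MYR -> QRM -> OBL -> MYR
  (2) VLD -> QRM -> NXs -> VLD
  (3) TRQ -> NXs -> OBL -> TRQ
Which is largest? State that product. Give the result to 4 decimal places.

1.1060

(1) 1.11 × 1.103 × 0.8091 = 0.99061
(2) 0.1736 × 2.371 × 2.687 = 1.10598
(3) 3.019 × 0.4974 × 0.7001 = 1.05131
Highest is cycle (2) at 1.1060 (>1, arbitrage).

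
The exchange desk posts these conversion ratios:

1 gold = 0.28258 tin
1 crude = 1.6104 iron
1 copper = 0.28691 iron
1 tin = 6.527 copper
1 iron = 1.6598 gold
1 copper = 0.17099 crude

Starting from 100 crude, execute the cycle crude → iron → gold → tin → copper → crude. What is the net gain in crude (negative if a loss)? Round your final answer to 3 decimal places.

-15.702

100 crude × 1.6104 = 161.04 iron
161.04 iron × 1.6598 = 267.294192 gold
267.294192 gold × 0.28258 = 75.53199277536 tin
75.53199277536 tin × 6.527 = 492.99731684477472 copper
492.99731684477472 copper × 0.17099 = 84.2976112072880293728 crude
Net change: 84.2976112072880293728 − 100 = -15.7023887927119706272 crude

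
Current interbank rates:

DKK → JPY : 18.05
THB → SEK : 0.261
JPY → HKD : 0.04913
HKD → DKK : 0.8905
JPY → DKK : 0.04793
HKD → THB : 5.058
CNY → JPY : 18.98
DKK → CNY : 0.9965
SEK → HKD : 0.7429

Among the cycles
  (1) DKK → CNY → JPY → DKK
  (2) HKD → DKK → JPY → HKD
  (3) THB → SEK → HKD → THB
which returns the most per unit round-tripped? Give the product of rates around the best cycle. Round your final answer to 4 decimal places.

0.9807

(1) 0.9965 × 18.98 × 0.04793 = 0.90653
(2) 0.8905 × 18.05 × 0.04913 = 0.78969
(3) 0.261 × 0.7429 × 5.058 = 0.98073
Highest is cycle (3) at 0.9807 (≤1, no arbitrage).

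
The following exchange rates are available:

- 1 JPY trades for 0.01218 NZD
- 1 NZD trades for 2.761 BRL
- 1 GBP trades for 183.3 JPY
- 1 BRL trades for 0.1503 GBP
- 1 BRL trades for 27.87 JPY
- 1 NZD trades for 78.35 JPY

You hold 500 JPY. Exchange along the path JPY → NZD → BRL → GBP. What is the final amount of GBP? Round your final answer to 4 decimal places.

500 JPY × 0.01218 = 6.09 NZD
6.09 NZD × 2.761 = 16.81449 BRL
16.81449 BRL × 0.1503 = 2.527217847 GBP

2.5272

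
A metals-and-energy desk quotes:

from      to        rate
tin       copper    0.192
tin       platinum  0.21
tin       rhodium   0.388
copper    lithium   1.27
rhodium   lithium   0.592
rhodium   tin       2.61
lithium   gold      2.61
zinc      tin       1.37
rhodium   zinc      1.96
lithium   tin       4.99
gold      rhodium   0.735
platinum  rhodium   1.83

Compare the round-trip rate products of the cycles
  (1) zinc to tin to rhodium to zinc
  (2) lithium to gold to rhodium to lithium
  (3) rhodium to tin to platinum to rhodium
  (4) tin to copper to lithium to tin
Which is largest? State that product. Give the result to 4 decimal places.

(1) 1.37 × 0.388 × 1.96 = 1.04186
(2) 2.61 × 0.735 × 0.592 = 1.13566
(3) 2.61 × 0.21 × 1.83 = 1.00302
(4) 0.192 × 1.27 × 4.99 = 1.21676
Highest is cycle (4) at 1.2168 (>1, arbitrage).

1.2168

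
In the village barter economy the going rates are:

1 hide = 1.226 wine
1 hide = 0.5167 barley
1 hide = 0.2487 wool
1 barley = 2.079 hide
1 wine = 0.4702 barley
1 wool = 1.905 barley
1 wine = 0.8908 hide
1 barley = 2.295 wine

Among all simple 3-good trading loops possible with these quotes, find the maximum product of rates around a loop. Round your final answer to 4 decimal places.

barley→hide→wine→barley: 2.079 × 1.226 × 0.4702 = 1.19847
barley→wine→hide→barley: 2.295 × 0.8908 × 0.5167 = 1.05633
barley→hide→wool→barley: 2.079 × 0.2487 × 1.905 = 0.98498
Maximum is barley→hide→wine→barley at 1.1985; arbitrage exists.

1.1985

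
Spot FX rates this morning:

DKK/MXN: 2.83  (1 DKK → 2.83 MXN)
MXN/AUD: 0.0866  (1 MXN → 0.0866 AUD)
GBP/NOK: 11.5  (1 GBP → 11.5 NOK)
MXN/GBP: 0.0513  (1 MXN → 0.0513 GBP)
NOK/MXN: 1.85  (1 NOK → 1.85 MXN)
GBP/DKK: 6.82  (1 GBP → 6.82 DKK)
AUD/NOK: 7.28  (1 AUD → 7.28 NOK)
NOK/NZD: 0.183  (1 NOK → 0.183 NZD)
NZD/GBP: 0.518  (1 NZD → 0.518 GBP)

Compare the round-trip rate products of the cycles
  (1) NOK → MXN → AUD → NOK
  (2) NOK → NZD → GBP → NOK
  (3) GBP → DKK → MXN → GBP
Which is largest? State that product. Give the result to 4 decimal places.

(1) 1.85 × 0.0866 × 7.28 = 1.16633
(2) 0.183 × 0.518 × 11.5 = 1.09013
(3) 6.82 × 2.83 × 0.0513 = 0.99012
Highest is cycle (1) at 1.1663 (>1, arbitrage).

1.1663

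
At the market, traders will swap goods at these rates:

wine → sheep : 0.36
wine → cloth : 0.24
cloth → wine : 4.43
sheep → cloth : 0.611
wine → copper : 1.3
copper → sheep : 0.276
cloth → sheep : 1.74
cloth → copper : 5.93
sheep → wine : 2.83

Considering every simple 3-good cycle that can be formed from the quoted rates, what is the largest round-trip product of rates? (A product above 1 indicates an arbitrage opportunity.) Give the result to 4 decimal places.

sheep→wine→cloth→sheep: 2.83 × 0.24 × 1.74 = 1.18181
sheep→wine→copper→sheep: 2.83 × 1.3 × 0.276 = 1.01540
sheep→cloth→copper→sheep: 0.611 × 5.93 × 0.276 = 1.00001
sheep→cloth→wine→sheep: 0.611 × 4.43 × 0.36 = 0.97442
Maximum is sheep→wine→cloth→sheep at 1.1818; arbitrage exists.

1.1818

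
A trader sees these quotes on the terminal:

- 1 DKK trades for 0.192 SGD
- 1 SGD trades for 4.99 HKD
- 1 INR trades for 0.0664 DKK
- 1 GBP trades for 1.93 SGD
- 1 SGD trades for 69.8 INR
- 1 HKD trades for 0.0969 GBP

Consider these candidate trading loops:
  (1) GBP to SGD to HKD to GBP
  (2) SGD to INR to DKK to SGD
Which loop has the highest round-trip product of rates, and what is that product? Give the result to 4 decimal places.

0.9332

(1) 1.93 × 4.99 × 0.0969 = 0.93321
(2) 69.8 × 0.0664 × 0.192 = 0.88987
Highest is cycle (1) at 0.9332 (≤1, no arbitrage).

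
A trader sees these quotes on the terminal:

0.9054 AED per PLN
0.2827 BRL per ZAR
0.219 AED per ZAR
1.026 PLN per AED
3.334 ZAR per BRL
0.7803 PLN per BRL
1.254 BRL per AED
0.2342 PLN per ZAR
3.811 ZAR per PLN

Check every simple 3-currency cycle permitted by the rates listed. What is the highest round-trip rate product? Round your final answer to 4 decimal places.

BRL→ZAR→AED→BRL: 3.334 × 0.219 × 1.254 = 0.91560
BRL→PLN→AED→BRL: 0.7803 × 0.9054 × 1.254 = 0.88593
AED→PLN→ZAR→AED: 1.026 × 3.811 × 0.219 = 0.85631
BRL→PLN→ZAR→BRL: 0.7803 × 3.811 × 0.2827 = 0.84067
Maximum is BRL→ZAR→AED→BRL at 0.9156; no arbitrage — every cycle loses value.

0.9156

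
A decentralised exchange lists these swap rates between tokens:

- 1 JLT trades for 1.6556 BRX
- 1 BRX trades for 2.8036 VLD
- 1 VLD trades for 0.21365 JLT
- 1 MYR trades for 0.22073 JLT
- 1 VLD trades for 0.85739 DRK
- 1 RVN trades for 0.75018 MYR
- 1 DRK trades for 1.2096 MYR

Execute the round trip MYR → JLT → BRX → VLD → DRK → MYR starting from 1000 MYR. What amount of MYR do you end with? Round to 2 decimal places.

1000 MYR × 0.22073 = 220.73 JLT
220.73 JLT × 1.6556 = 365.440588 BRX
365.440588 BRX × 2.8036 = 1024.5492325168 VLD
1024.5492325168 VLD × 0.85739 = 878.438266467579152 DRK
878.438266467579152 DRK × 1.2096 = 1062.5589271191837422592 MYR

1062.56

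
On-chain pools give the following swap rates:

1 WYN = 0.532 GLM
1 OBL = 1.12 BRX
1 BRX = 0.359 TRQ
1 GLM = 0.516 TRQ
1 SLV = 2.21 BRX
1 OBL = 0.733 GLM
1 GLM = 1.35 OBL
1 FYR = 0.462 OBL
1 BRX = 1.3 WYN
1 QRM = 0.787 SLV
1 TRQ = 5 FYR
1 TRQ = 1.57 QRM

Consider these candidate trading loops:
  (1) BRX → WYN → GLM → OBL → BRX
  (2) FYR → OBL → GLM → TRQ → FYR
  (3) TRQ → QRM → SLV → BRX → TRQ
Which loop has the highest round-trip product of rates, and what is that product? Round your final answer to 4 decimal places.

(1) 1.3 × 0.532 × 1.35 × 1.12 = 1.04570
(2) 0.462 × 0.733 × 0.516 × 5 = 0.87371
(3) 1.57 × 0.787 × 2.21 × 0.359 = 0.98030
Highest is cycle (1) at 1.0457 (>1, arbitrage).

1.0457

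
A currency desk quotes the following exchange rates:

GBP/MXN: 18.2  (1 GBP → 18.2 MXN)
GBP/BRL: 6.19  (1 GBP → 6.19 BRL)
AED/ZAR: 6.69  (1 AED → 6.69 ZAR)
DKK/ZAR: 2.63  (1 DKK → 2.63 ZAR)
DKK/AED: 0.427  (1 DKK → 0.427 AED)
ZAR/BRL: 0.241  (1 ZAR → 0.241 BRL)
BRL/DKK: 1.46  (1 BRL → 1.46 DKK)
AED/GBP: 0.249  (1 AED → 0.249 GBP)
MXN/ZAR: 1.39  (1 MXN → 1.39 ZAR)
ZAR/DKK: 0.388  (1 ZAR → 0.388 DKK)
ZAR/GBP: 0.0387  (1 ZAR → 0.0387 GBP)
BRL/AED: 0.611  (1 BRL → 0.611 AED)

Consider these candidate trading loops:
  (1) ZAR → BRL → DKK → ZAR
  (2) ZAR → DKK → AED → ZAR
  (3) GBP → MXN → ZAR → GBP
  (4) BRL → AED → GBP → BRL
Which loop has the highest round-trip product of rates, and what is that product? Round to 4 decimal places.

1.1084

(1) 0.241 × 1.46 × 2.63 = 0.92539
(2) 0.388 × 0.427 × 6.69 = 1.10837
(3) 18.2 × 1.39 × 0.0387 = 0.97903
(4) 0.611 × 0.249 × 6.19 = 0.94174
Highest is cycle (2) at 1.1084 (>1, arbitrage).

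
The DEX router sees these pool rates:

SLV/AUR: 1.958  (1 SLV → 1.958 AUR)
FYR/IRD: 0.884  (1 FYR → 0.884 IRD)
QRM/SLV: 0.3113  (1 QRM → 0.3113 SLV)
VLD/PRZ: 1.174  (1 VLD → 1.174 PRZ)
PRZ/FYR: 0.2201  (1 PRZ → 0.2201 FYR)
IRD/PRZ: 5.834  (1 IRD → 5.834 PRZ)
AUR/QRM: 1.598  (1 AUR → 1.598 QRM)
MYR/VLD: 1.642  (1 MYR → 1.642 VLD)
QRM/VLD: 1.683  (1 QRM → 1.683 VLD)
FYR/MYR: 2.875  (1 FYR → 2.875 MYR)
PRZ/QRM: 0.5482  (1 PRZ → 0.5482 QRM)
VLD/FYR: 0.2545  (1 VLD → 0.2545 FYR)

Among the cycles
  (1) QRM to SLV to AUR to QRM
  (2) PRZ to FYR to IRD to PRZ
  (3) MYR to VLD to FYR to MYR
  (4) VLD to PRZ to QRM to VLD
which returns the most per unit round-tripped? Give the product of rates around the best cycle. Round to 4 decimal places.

1.2014

(1) 0.3113 × 1.958 × 1.598 = 0.97402
(2) 0.2201 × 0.884 × 5.834 = 1.13511
(3) 1.642 × 0.2545 × 2.875 = 1.20143
(4) 1.174 × 0.5482 × 1.683 = 1.08316
Highest is cycle (3) at 1.2014 (>1, arbitrage).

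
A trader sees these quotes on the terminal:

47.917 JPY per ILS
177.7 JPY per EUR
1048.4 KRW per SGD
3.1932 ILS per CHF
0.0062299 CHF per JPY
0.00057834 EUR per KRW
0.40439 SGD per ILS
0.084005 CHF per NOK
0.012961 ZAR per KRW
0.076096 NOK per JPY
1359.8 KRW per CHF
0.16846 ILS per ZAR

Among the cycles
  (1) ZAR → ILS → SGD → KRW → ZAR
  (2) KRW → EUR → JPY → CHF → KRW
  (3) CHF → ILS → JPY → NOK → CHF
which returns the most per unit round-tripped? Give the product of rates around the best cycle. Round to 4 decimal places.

0.9781

(1) 0.16846 × 0.40439 × 1048.4 × 0.012961 = 0.92568
(2) 0.00057834 × 177.7 × 0.0062299 × 1359.8 = 0.87062
(3) 3.1932 × 47.917 × 0.076096 × 0.084005 = 0.97810
Highest is cycle (3) at 0.9781 (≤1, no arbitrage).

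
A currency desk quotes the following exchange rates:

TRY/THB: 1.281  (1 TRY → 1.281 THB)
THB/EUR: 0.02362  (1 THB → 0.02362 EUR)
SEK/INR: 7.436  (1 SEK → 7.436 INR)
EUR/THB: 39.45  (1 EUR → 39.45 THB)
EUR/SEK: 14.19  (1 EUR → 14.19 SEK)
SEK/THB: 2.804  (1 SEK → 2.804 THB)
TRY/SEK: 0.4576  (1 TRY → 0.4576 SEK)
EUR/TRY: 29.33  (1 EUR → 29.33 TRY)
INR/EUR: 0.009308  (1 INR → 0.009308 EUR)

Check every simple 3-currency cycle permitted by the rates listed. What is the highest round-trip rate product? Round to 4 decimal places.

0.9822

INR→EUR→SEK→INR: 0.009308 × 14.19 × 7.436 = 0.98215
THB→EUR→SEK→THB: 0.02362 × 14.19 × 2.804 = 0.93981
THB→EUR→TRY→THB: 0.02362 × 29.33 × 1.281 = 0.88744
Maximum is INR→EUR→SEK→INR at 0.9822; no arbitrage — every cycle loses value.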